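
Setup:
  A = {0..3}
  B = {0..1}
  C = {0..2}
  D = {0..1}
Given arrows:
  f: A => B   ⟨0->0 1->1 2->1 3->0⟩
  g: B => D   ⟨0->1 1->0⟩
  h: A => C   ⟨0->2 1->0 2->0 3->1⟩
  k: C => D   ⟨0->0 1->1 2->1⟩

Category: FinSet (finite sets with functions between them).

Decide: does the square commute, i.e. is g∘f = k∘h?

Path 1 = f;g:
  0 f=>0 g=>1
  1 f=>1 g=>0
  2 f=>1 g=>0
  3 f=>0 g=>1
  ⟦path⟧₁ = ⟨0->1 1->0 2->0 3->1⟩
Path 2 = h;k:
  0 h=>2 k=>1
  1 h=>0 k=>0
  2 h=>0 k=>0
  3 h=>1 k=>1
  ⟦path⟧₂ = ⟨0->1 1->0 2->0 3->1⟩
Equal? same morphism ✓

Answer: COMMUTES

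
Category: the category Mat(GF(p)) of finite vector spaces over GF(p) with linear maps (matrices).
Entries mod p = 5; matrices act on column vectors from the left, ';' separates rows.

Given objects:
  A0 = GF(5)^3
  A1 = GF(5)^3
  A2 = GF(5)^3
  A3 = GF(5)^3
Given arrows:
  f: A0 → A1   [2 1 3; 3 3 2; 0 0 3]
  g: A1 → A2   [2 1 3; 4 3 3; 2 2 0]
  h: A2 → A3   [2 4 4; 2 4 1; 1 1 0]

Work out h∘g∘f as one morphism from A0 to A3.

  e0=[1,0,0] f→[2,3,0] g→[2,2,0] h→[2,2,4]
  e1=[0,1,0] f→[1,3,0] g→[0,3,3] h→[4,0,3]
  e2=[0,0,1] f→[3,2,3] g→[2,2,0] h→[2,2,4]
⟦path⟧: [2 4 2; 2 0 2; 4 3 4]

Answer: [2 4 2; 2 0 2; 4 3 4]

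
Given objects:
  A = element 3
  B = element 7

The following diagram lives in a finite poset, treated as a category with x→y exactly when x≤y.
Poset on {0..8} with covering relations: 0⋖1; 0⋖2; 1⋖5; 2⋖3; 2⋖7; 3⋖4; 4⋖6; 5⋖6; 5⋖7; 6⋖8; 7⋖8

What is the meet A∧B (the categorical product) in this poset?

{x : x≤A ∧ x≤B} = {0,2}  (A=3, B=7)
  0 ≤ 2
  2 ≤ 2
glb = 2

Answer: A∧B = 2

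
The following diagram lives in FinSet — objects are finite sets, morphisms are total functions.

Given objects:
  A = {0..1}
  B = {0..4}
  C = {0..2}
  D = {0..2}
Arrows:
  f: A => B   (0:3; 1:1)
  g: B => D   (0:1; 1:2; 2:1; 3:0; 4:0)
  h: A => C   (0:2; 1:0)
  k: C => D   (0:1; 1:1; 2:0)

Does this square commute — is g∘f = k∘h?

Along f;g (path 1):
  0 f=>3 g=>0
  1 f=>1 g=>2
  result₁ = (0:0; 1:2)
Along h;k (path 2):
  0 h=>2 k=>0
  1 h=>0 k=>1
  result₂ = (0:0; 1:1)
Equal? distinct morphisms ✗

Answer: DOES NOT COMMUTE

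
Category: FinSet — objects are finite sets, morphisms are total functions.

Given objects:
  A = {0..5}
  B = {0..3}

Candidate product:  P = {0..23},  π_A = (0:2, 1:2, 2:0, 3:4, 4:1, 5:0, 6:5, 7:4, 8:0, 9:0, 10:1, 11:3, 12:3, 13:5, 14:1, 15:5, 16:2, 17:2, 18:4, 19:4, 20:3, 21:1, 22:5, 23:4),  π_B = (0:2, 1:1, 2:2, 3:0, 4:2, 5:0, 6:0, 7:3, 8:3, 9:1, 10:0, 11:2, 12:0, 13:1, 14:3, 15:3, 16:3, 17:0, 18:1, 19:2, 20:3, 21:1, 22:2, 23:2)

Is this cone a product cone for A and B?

Answer: NOT A VALID PRODUCT — duplicate pair at indices 23,19

Trace:
|A|·|B| = 6·4 = 24;  |P| = 24
Check the pairing map k ↦ (π_A(k), π_B(k)):
  0 : (2,2)
  1 : (2,1)
  2 : (0,2)
  3 : (4,0)
  4 : (1,2)
  5 : (0,0)
  6 : (5,0)
  7 : (4,3)
  8 : (0,3)
  9 : (0,1)
  10 : (1,0)
  11 : (3,2)
  12 : (3,0)
  13 : (5,1)
  14 : (1,3)
  15 : (5,3)
  16 : (2,3)
  17 : (2,0)
  18 : (4,1)
  19 : (4,2)
  20 : (3,3)
  21 : (1,1)
  22 : (5,2)
  23 : (4,2)  ✗ repeats pair of k=19
distinct pairs in image: 23 / 24 needed
  → (4,2) hit at k=19 and k=23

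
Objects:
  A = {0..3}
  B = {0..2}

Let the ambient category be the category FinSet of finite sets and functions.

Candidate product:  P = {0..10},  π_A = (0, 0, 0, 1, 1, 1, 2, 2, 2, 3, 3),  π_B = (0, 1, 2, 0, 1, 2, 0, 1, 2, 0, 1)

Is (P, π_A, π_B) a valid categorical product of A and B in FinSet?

Answer: NOT A VALID PRODUCT — |P|=11 ≠ |A|·|B|=12

Work:
|A|·|B| = 4·3 = 12;  |P| = 11
  → cardinalities differ; no bijection possible.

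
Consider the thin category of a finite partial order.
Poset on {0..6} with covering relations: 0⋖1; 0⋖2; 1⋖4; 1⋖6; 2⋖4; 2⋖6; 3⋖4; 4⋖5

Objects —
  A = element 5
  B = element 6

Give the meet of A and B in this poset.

{x : x<=A ∧ x<=B} = {0,1,2}  (A=5, B=6)
  maximal lower bounds 1 and 2 are incomparable: neither 1<=2 nor 2<=1
→ no greatest lower bound exists

Answer: NO MEET EXISTS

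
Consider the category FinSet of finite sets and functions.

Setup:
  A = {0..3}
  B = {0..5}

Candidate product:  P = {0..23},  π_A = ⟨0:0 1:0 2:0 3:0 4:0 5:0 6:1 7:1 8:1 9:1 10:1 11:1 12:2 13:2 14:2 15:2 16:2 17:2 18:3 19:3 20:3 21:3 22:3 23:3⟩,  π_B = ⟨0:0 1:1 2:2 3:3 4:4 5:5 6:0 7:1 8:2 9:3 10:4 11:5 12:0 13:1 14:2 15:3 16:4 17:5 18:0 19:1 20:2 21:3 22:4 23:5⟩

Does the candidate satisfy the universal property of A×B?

|A|·|B| = 4·6 = 24;  |P| = 24
Check the pairing map k ↦ (π_A(k), π_B(k)):
  0 : (0,0)
  1 : (0,1)
  2 : (0,2)
  3 : (0,3)
  4 : (0,4)
  5 : (0,5)
  6 : (1,0)
  7 : (1,1)
  8 : (1,2)
  9 : (1,3)
  10 : (1,4)
  11 : (1,5)
  12 : (2,0)
  13 : (2,1)
  14 : (2,2)
  15 : (2,3)
  16 : (2,4)
  17 : (2,5)
  18 : (3,0)
  19 : (3,1)
  20 : (3,2)
  21 : (3,3)
  22 : (3,4)
  23 : (3,5)
distinct pairs in image: 24 / 24 needed
  → bijection onto A×B; projections well-typed.

Answer: VALID PRODUCT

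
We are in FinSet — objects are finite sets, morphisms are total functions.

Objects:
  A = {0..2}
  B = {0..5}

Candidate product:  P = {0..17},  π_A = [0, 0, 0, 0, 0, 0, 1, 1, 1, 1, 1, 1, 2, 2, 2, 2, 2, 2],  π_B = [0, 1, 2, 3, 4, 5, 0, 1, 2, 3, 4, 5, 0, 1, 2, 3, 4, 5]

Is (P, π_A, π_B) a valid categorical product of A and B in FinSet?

Answer: VALID PRODUCT

Work:
|A|·|B| = 3·6 = 18;  |P| = 18
Check the pairing map k ↦ (π_A(k), π_B(k)):
  0 ↦ (0,0)
  1 ↦ (0,1)
  2 ↦ (0,2)
  3 ↦ (0,3)
  4 ↦ (0,4)
  5 ↦ (0,5)
  6 ↦ (1,0)
  7 ↦ (1,1)
  8 ↦ (1,2)
  9 ↦ (1,3)
  10 ↦ (1,4)
  11 ↦ (1,5)
  12 ↦ (2,0)
  13 ↦ (2,1)
  14 ↦ (2,2)
  15 ↦ (2,3)
  16 ↦ (2,4)
  17 ↦ (2,5)
distinct pairs in image: 18 / 18 needed
  → bijection onto A×B; projections well-typed.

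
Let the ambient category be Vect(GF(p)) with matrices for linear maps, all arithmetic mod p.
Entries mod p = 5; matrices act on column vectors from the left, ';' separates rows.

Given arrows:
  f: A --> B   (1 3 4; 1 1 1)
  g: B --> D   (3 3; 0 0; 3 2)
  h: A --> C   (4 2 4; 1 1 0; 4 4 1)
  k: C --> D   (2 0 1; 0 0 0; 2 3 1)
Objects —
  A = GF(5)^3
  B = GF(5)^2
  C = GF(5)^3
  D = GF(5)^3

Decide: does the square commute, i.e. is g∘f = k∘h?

Answer: DOES NOT COMMUTE

Trace:
Path 1 = f;g:
  e0=(1,0,0) f-->(1,1) g-->(1,0,0)
  e1=(0,1,0) f-->(3,1) g-->(2,0,1)
  e2=(0,0,1) f-->(4,1) g-->(0,0,4)
  result₁ = (1 2 0; 0 0 0; 0 1 4)
Path 2 = h;k:
  e0=(1,0,0) h-->(4,1,4) k-->(2,0,0)
  e1=(0,1,0) h-->(2,1,4) k-->(3,0,1)
  e2=(0,0,1) h-->(4,0,1) k-->(4,0,4)
  result₂ = (2 3 4; 0 0 0; 0 1 4)
Equal? differ; not commutative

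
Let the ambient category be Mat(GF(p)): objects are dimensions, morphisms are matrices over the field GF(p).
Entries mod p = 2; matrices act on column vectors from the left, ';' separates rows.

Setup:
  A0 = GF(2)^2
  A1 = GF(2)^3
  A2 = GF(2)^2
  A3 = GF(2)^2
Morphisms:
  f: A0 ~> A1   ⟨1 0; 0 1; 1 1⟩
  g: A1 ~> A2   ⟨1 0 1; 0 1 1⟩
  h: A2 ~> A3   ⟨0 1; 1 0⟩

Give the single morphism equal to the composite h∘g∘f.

Answer: ⟨1 0; 0 1⟩

Derivation:
  e0=[1,0] f~>[1,0,1] g~>[0,1] h~>[1,0]
  e1=[0,1] f~>[0,1,1] g~>[1,0] h~>[0,1]
⟦path⟧: ⟨1 0; 0 1⟩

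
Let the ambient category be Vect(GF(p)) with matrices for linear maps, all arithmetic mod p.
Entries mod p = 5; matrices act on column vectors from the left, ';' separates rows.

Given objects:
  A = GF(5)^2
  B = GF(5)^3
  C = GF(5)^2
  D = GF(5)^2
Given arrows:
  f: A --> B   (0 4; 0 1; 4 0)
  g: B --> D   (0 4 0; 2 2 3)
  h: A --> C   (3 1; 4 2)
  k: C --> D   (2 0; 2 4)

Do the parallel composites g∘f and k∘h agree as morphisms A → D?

Answer: DOES NOT COMMUTE

Trace:
Along f;g (path 1):
  e0=⟨1,0⟩ f-->⟨0,0,4⟩ g-->⟨0,2⟩
  e1=⟨0,1⟩ f-->⟨4,1,0⟩ g-->⟨4,0⟩
  composite₁ = (0 4; 2 0)
Along h;k (path 2):
  e0=⟨1,0⟩ h-->⟨3,4⟩ k-->⟨1,2⟩
  e1=⟨0,1⟩ h-->⟨1,2⟩ k-->⟨2,0⟩
  composite₂ = (1 2; 2 0)
Equal? differ; not commutative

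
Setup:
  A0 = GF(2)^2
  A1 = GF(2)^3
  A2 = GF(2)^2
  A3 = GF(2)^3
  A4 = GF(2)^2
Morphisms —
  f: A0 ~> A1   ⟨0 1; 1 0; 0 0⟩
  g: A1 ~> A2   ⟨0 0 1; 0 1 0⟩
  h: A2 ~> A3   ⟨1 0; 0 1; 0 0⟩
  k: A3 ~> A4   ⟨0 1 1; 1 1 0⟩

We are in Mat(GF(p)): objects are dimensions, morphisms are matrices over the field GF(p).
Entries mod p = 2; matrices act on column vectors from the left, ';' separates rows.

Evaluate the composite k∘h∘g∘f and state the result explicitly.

  e0=(1,0) f~>(0,1,0) g~>(0,1) h~>(0,1,0) k~>(1,1)
  e1=(0,1) f~>(1,0,0) g~>(0,0) h~>(0,0,0) k~>(0,0)
⟦path⟧: ⟨1 0; 1 0⟩

Answer: ⟨1 0; 1 0⟩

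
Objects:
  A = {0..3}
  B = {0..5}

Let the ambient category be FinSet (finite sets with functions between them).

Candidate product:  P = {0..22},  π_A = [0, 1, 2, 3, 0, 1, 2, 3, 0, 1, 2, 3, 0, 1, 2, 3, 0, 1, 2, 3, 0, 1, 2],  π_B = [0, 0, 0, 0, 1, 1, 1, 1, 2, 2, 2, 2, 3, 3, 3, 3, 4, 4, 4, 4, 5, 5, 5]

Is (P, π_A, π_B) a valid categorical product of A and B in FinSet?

|A|·|B| = 4·6 = 24;  |P| = 23
  → cardinalities differ; no bijection possible.

Answer: NOT A VALID PRODUCT — |P|=23 ≠ |A|·|B|=24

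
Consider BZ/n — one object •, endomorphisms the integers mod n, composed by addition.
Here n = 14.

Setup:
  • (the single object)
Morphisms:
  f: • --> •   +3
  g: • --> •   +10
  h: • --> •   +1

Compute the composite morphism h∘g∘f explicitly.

Answer: +0

Trace:
  0 +3≡3 +10≡13 +1≡0  (mod 14)
result: +0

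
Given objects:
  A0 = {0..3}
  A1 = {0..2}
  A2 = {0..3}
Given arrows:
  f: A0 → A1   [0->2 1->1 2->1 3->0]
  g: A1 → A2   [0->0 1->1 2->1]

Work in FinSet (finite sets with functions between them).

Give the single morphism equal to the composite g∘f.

Answer: [0->1 1->1 2->1 3->0]

Work:
  0 f→2 g→1
  1 f→1 g→1
  2 f→1 g→1
  3 f→0 g→0
result: [0->1 1->1 2->1 3->0]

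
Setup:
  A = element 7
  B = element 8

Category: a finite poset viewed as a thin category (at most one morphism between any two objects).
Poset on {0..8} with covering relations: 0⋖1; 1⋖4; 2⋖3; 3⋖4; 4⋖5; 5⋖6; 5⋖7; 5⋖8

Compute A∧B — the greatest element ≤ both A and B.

Answer: A∧B = 5

Work:
Lower bounds of A=7 and B=8: {0,1,2,3,4,5}
  0 ≤ 5
  1 ≤ 5
  2 ≤ 5
  3 ≤ 5
  4 ≤ 5
  5 ≤ 5
glb = 5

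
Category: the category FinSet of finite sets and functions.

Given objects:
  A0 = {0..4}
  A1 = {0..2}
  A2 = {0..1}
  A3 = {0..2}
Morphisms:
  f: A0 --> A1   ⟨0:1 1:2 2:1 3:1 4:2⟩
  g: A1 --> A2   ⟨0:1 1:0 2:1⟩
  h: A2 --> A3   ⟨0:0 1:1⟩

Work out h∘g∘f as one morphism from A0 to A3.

Answer: ⟨0:0 1:1 2:0 3:0 4:1⟩

Work:
  0 f-->1 g-->0 h-->0
  1 f-->2 g-->1 h-->1
  2 f-->1 g-->0 h-->0
  3 f-->1 g-->0 h-->0
  4 f-->2 g-->1 h-->1
composite: ⟨0:0 1:1 2:0 3:0 4:1⟩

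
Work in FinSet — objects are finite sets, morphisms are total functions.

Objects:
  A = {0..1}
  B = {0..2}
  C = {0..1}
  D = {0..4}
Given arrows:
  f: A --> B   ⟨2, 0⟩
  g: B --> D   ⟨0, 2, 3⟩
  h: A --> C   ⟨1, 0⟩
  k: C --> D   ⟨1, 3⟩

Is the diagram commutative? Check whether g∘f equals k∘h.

Path 1 = f;g:
  0 f-->2 g-->3
  1 f-->0 g-->0
  ⟦path⟧₁ = ⟨3, 0⟩
Path 2 = h;k:
  0 h-->1 k-->3
  1 h-->0 k-->1
  ⟦path⟧₂ = ⟨3, 1⟩
Equal? NO — does not commute

Answer: DOES NOT COMMUTE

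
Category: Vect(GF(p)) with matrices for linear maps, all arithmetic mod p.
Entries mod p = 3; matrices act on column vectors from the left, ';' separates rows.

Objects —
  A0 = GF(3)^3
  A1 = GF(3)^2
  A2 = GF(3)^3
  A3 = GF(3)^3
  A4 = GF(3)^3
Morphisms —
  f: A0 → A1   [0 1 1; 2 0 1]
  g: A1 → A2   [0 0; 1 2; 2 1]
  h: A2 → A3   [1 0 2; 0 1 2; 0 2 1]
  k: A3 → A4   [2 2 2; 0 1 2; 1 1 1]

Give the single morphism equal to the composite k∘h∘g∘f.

  e0=⟨1,0,0⟩ f→⟨0,2⟩ g→⟨0,1,2⟩ h→⟨1,2,1⟩ k→⟨2,1,1⟩
  e1=⟨0,1,0⟩ f→⟨1,0⟩ g→⟨0,1,2⟩ h→⟨1,2,1⟩ k→⟨2,1,1⟩
  e2=⟨0,0,1⟩ f→⟨1,1⟩ g→⟨0,0,0⟩ h→⟨0,0,0⟩ k→⟨0,0,0⟩
⟦path⟧: [2 2 0; 1 1 0; 1 1 0]

Answer: [2 2 0; 1 1 0; 1 1 0]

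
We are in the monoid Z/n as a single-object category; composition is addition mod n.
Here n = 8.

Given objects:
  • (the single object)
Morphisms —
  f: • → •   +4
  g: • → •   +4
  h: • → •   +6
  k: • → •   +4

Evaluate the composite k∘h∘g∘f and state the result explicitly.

  0 +4≡4 +4≡0 +6≡6 +4≡2  (mod 8)
composite: +2

Answer: +2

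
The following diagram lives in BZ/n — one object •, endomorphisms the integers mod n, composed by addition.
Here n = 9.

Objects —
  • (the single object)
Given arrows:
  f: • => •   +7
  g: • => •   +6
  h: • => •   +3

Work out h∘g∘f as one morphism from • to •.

  0 +7≡7 +6≡4 +3≡7  (mod 9)
⟦path⟧: +7

Answer: +7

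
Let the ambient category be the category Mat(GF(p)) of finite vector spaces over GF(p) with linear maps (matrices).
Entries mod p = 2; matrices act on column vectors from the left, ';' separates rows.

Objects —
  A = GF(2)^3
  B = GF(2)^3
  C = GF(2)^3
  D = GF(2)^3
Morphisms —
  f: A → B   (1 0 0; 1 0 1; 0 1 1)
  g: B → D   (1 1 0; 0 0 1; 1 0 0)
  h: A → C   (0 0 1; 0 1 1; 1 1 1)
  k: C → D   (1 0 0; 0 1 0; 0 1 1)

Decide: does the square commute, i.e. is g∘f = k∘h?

Along f;g (path 1):
  e0=(1,0,0) f→(1,1,0) g→(0,0,1)
  e1=(0,1,0) f→(0,0,1) g→(0,1,0)
  e2=(0,0,1) f→(0,1,1) g→(1,1,0)
  composite₁ = (0 0 1; 0 1 1; 1 0 0)
Along h;k (path 2):
  e0=(1,0,0) h→(0,0,1) k→(0,0,1)
  e1=(0,1,0) h→(0,1,1) k→(0,1,0)
  e2=(0,0,1) h→(1,1,1) k→(1,1,0)
  composite₂ = (0 0 1; 0 1 1; 1 0 0)
Equal? YES — commutes

Answer: COMMUTES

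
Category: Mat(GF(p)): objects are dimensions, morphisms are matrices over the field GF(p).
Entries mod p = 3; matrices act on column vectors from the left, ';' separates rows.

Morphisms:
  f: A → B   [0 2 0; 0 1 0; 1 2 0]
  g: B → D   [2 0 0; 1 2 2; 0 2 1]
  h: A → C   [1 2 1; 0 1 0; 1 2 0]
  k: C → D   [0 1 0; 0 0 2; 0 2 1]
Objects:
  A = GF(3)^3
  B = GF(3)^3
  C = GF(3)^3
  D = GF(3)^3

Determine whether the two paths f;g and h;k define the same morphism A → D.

1) trace f;g:
  e0=[1,0,0] f→[0,0,1] g→[0,2,1]
  e1=[0,1,0] f→[2,1,2] g→[1,2,1]
  e2=[0,0,1] f→[0,0,0] g→[0,0,0]
  result₁ = [0 1 0; 2 2 0; 1 1 0]
2) trace h;k:
  e0=[1,0,0] h→[1,0,1] k→[0,2,1]
  e1=[0,1,0] h→[2,1,2] k→[1,1,1]
  e2=[0,0,1] h→[1,0,0] k→[0,0,0]
  result₂ = [0 1 0; 2 1 0; 1 1 0]
Equal? differ; not commutative

Answer: DOES NOT COMMUTE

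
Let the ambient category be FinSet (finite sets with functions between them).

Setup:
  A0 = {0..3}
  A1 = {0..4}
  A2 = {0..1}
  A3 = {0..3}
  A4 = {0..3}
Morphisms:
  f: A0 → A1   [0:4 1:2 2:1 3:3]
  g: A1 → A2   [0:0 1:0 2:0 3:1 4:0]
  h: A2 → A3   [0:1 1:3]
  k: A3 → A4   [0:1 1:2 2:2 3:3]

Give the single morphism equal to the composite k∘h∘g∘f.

Answer: [0:2 1:2 2:2 3:3]

Trace:
  0 f→4 g→0 h→1 k→2
  1 f→2 g→0 h→1 k→2
  2 f→1 g→0 h→1 k→2
  3 f→3 g→1 h→3 k→3
composite: [0:2 1:2 2:2 3:3]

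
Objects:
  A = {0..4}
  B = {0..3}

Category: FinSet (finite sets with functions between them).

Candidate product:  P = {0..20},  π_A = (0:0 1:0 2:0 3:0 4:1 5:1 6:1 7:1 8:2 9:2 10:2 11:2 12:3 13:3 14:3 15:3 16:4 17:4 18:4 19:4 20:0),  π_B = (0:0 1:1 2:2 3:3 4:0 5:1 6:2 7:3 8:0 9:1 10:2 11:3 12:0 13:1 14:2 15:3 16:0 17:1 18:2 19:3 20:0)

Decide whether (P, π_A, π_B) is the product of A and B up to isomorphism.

|A|·|B| = 5·4 = 20;  |P| = 21
  → cardinalities differ; no bijection possible.

Answer: NOT A VALID PRODUCT — |P|=21 ≠ |A|·|B|=20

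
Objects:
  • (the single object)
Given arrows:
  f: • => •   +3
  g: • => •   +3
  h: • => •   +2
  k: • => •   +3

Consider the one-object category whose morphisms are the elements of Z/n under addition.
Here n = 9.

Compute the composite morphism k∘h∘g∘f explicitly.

  0 +3≡3 +3≡6 +2≡8 +3≡2  (mod 9)
result: +2

Answer: +2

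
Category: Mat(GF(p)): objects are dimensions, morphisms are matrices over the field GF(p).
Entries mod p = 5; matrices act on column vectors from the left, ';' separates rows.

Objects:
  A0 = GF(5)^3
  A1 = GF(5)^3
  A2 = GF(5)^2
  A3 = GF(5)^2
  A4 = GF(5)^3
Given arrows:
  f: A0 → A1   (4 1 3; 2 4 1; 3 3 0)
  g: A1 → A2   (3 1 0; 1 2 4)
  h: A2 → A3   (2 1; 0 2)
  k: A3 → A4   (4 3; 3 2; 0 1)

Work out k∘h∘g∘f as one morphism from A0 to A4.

  e0=⟨1,0,0⟩ f→⟨4,2,3⟩ g→⟨4,0⟩ h→⟨3,0⟩ k→⟨2,4,0⟩
  e1=⟨0,1,0⟩ f→⟨1,4,3⟩ g→⟨2,1⟩ h→⟨0,2⟩ k→⟨1,4,2⟩
  e2=⟨0,0,1⟩ f→⟨3,1,0⟩ g→⟨0,0⟩ h→⟨0,0⟩ k→⟨0,0,0⟩
composite: (2 1 0; 4 4 0; 0 2 0)

Answer: (2 1 0; 4 4 0; 0 2 0)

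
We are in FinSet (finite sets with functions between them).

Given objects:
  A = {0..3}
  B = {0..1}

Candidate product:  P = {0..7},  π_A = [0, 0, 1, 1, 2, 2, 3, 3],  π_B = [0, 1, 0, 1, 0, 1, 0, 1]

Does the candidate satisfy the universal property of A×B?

Answer: VALID PRODUCT

Work:
|A|·|B| = 4·2 = 8;  |P| = 8
Check the pairing map k ↦ (π_A(k), π_B(k)):
  0 : (0,0)
  1 : (0,1)
  2 : (1,0)
  3 : (1,1)
  4 : (2,0)
  5 : (2,1)
  6 : (3,0)
  7 : (3,1)
distinct pairs in image: 8 / 8 needed
  → bijection onto A×B; projections well-typed.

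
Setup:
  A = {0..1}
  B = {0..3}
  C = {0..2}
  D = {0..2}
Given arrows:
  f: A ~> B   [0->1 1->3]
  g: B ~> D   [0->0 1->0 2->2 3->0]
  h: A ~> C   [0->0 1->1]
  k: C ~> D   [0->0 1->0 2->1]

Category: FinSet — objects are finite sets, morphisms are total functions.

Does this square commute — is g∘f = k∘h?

Answer: COMMUTES

Work:
Along f;g (path 1):
  0 f~>1 g~>0
  1 f~>3 g~>0
  ⟦path⟧₁ = [0->0 1->0]
Along h;k (path 2):
  0 h~>0 k~>0
  1 h~>1 k~>0
  ⟦path⟧₂ = [0->0 1->0]
Equal? equal; square commutes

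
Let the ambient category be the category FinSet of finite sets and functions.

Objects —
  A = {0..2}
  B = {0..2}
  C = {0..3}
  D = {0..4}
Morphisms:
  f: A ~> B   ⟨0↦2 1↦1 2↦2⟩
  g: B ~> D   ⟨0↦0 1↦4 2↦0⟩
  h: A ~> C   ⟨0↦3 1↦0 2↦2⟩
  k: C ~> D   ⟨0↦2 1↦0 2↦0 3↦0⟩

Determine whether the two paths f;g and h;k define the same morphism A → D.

Answer: DOES NOT COMMUTE

Work:
Path 1 = f;g:
  0 f~>2 g~>0
  1 f~>1 g~>4
  2 f~>2 g~>0
  result₁ = ⟨0↦0 1↦4 2↦0⟩
Path 2 = h;k:
  0 h~>3 k~>0
  1 h~>0 k~>2
  2 h~>2 k~>0
  result₂ = ⟨0↦0 1↦2 2↦0⟩
Equal? distinct morphisms ✗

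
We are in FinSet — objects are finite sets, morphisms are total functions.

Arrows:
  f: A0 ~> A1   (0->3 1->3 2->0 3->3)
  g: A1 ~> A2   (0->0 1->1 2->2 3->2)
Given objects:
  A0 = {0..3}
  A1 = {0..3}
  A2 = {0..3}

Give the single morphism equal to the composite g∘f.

Answer: (0->2 1->2 2->0 3->2)

Work:
  0 f~>3 g~>2
  1 f~>3 g~>2
  2 f~>0 g~>0
  3 f~>3 g~>2
composite: (0->2 1->2 2->0 3->2)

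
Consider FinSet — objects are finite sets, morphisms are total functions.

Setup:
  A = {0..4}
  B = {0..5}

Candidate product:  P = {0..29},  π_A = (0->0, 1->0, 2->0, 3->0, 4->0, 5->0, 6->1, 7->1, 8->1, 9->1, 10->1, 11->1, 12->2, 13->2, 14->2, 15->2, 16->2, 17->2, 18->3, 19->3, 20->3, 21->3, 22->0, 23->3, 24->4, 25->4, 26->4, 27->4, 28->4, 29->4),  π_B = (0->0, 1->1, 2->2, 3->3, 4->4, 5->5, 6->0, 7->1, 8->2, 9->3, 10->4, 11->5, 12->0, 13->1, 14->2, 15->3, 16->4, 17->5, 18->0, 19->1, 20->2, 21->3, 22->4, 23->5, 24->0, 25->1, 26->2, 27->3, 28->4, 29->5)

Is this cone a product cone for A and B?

Answer: NOT A VALID PRODUCT — duplicate pair at indices 4,22

Work:
|A|·|B| = 5·6 = 30;  |P| = 30
Check the pairing map k ↦ (π_A(k), π_B(k)):
  0 -> (0,0)
  1 -> (0,1)
  2 -> (0,2)
  3 -> (0,3)
  4 -> (0,4)
  5 -> (0,5)
  6 -> (1,0)
  7 -> (1,1)
  8 -> (1,2)
  9 -> (1,3)
  10 -> (1,4)
  11 -> (1,5)
  12 -> (2,0)
  13 -> (2,1)
  14 -> (2,2)
  15 -> (2,3)
  16 -> (2,4)
  17 -> (2,5)
  18 -> (3,0)
  19 -> (3,1)
  20 -> (3,2)
  21 -> (3,3)
  22 -> (0,4)  ✗ repeats pair of k=4
  23 -> (3,5)
  24 -> (4,0)
  25 -> (4,1)
  26 -> (4,2)
  27 -> (4,3)
  28 -> (4,4)
  29 -> (4,5)
distinct pairs in image: 29 / 30 needed
  → (0,4) hit at k=4 and k=22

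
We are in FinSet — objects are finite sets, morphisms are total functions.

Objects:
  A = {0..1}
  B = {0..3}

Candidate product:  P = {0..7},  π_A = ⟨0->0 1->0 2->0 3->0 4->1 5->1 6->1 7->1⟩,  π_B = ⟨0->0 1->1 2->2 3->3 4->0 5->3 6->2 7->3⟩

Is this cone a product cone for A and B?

Answer: NOT A VALID PRODUCT — duplicate pair at indices 7,5

Work:
|A|·|B| = 2·4 = 8;  |P| = 8
Check the pairing map k ↦ (π_A(k), π_B(k)):
  0 -> (0,0)
  1 -> (0,1)
  2 -> (0,2)
  3 -> (0,3)
  4 -> (1,0)
  5 -> (1,3)
  6 -> (1,2)
  7 -> (1,3)  ✗ repeats pair of k=5
distinct pairs in image: 7 / 8 needed
  → (1,3) hit at k=5 and k=7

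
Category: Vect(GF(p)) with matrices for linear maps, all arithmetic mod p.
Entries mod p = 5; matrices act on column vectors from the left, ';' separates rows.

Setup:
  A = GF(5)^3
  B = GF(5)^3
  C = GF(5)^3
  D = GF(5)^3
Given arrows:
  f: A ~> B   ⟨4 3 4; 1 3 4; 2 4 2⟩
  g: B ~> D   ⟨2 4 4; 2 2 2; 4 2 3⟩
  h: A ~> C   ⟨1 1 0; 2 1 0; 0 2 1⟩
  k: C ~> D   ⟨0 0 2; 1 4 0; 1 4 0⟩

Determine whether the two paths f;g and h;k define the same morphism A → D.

Answer: COMMUTES

Work:
Along f;g (path 1):
  e0=⟨1,0,0⟩ f~>⟨4,1,2⟩ g~>⟨0,4,4⟩
  e1=⟨0,1,0⟩ f~>⟨3,3,4⟩ g~>⟨4,0,0⟩
  e2=⟨0,0,1⟩ f~>⟨4,4,2⟩ g~>⟨2,0,0⟩
  composite₁ = ⟨0 4 2; 4 0 0; 4 0 0⟩
Along h;k (path 2):
  e0=⟨1,0,0⟩ h~>⟨1,2,0⟩ k~>⟨0,4,4⟩
  e1=⟨0,1,0⟩ h~>⟨1,1,2⟩ k~>⟨4,0,0⟩
  e2=⟨0,0,1⟩ h~>⟨0,0,1⟩ k~>⟨2,0,0⟩
  composite₂ = ⟨0 4 2; 4 0 0; 4 0 0⟩
Equal? YES — commutes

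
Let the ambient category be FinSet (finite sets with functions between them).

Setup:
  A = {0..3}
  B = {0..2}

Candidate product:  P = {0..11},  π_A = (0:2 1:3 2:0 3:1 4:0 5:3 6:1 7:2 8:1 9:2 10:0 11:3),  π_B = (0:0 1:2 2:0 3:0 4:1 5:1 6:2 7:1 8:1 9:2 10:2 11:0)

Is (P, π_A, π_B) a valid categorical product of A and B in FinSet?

|A|·|B| = 4·3 = 12;  |P| = 12
Check the pairing map k ↦ (π_A(k), π_B(k)):
  0 : (2,0)
  1 : (3,2)
  2 : (0,0)
  3 : (1,0)
  4 : (0,1)
  5 : (3,1)
  6 : (1,2)
  7 : (2,1)
  8 : (1,1)
  9 : (2,2)
  10 : (0,2)
  11 : (3,0)
distinct pairs in image: 12 / 12 needed
  → bijection onto A×B; projections well-typed.

Answer: VALID PRODUCT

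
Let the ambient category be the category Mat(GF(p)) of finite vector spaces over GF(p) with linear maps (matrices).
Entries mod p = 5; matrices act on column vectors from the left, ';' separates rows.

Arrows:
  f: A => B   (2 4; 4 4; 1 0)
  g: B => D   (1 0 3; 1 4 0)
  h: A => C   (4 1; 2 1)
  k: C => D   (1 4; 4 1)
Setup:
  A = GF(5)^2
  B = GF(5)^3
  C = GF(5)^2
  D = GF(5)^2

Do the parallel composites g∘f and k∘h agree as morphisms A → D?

Answer: DOES NOT COMMUTE

Derivation:
1) trace f;g:
  e0=[1,0] f=>[2,4,1] g=>[0,3]
  e1=[0,1] f=>[4,4,0] g=>[4,0]
  result₁ = (0 4; 3 0)
2) trace h;k:
  e0=[1,0] h=>[4,2] k=>[2,3]
  e1=[0,1] h=>[1,1] k=>[0,0]
  result₂ = (2 0; 3 0)
Equal? differ; not commutative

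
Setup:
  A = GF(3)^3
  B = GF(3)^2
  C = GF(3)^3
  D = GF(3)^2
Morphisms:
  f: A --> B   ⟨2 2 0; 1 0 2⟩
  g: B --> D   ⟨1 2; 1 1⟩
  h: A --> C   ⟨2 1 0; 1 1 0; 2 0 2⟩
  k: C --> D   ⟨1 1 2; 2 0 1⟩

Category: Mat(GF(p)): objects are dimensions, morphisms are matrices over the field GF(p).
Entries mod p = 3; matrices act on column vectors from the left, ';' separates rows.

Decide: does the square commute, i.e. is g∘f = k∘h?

Along f;g (path 1):
  e0=[1,0,0] f-->[2,1] g-->[1,0]
  e1=[0,1,0] f-->[2,0] g-->[2,2]
  e2=[0,0,1] f-->[0,2] g-->[1,2]
  composite₁ = ⟨1 2 1; 0 2 2⟩
Along h;k (path 2):
  e0=[1,0,0] h-->[2,1,2] k-->[1,0]
  e1=[0,1,0] h-->[1,1,0] k-->[2,2]
  e2=[0,0,1] h-->[0,0,2] k-->[1,2]
  composite₂ = ⟨1 2 1; 0 2 2⟩
Equal? same morphism ✓

Answer: COMMUTES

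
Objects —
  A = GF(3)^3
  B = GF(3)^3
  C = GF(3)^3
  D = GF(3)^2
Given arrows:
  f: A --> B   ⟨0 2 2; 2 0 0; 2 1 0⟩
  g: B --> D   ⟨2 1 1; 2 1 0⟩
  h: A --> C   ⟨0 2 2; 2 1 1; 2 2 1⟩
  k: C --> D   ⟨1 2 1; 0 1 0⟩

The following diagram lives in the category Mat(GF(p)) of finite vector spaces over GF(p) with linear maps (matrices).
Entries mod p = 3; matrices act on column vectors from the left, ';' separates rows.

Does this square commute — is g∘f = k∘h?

Along f;g (path 1):
  e0=[1,0,0] f-->[0,2,2] g-->[1,2]
  e1=[0,1,0] f-->[2,0,1] g-->[2,1]
  e2=[0,0,1] f-->[2,0,0] g-->[1,1]
  result₁ = ⟨1 2 1; 2 1 1⟩
Along h;k (path 2):
  e0=[1,0,0] h-->[0,2,2] k-->[0,2]
  e1=[0,1,0] h-->[2,1,2] k-->[0,1]
  e2=[0,0,1] h-->[2,1,1] k-->[2,1]
  result₂ = ⟨0 0 2; 2 1 1⟩
Equal? distinct morphisms ✗

Answer: DOES NOT COMMUTE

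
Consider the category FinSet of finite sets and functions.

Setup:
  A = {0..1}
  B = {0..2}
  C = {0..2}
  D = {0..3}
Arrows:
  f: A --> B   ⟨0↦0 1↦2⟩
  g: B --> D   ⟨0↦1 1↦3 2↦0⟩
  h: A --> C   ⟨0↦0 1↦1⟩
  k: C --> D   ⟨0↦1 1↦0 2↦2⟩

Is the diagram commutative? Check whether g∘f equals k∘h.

1) trace f;g:
  0 f-->0 g-->1
  1 f-->2 g-->0
  composite₁ = ⟨0↦1 1↦0⟩
2) trace h;k:
  0 h-->0 k-->1
  1 h-->1 k-->0
  composite₂ = ⟨0↦1 1↦0⟩
Equal? equal; square commutes

Answer: COMMUTES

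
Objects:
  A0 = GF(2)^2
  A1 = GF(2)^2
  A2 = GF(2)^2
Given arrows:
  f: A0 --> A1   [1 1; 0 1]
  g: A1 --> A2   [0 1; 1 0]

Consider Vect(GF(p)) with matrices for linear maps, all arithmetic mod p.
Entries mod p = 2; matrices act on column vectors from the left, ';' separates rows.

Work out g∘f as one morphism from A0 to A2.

  e0=[1,0] f-->[1,0] g-->[0,1]
  e1=[0,1] f-->[1,1] g-->[1,1]
composite: [0 1; 1 1]

Answer: [0 1; 1 1]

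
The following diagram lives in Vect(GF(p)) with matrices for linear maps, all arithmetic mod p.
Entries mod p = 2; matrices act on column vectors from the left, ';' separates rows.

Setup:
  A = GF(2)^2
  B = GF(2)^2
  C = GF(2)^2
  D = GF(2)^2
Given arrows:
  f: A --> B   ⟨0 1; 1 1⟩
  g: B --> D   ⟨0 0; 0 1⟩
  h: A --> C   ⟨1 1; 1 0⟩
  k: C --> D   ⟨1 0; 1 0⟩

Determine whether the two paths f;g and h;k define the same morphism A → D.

Path 1 = f;g:
  e0=[1,0] f-->[0,1] g-->[0,1]
  e1=[0,1] f-->[1,1] g-->[0,1]
  ⟦path⟧₁ = ⟨0 0; 1 1⟩
Path 2 = h;k:
  e0=[1,0] h-->[1,1] k-->[1,1]
  e1=[0,1] h-->[1,0] k-->[1,1]
  ⟦path⟧₂ = ⟨1 1; 1 1⟩
Equal? differ; not commutative

Answer: DOES NOT COMMUTE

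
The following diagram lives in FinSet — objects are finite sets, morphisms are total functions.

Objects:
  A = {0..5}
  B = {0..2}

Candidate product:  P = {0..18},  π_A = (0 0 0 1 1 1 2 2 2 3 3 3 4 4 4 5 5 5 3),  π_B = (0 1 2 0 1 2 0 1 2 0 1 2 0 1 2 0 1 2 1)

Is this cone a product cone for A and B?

|A|·|B| = 6·3 = 18;  |P| = 19
  → cardinalities differ; no bijection possible.

Answer: NOT A VALID PRODUCT — |P|=19 ≠ |A|·|B|=18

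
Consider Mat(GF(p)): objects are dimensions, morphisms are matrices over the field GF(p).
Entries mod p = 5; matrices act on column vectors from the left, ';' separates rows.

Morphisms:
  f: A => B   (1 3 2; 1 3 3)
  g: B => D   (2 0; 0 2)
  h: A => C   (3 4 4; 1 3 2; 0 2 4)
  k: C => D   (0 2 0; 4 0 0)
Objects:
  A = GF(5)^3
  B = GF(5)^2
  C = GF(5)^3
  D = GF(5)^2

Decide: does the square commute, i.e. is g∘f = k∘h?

Answer: COMMUTES

Work:
Path 1 = f;g:
  e0=(1,0,0) f=>(1,1) g=>(2,2)
  e1=(0,1,0) f=>(3,3) g=>(1,1)
  e2=(0,0,1) f=>(2,3) g=>(4,1)
  ⟦path⟧₁ = (2 1 4; 2 1 1)
Path 2 = h;k:
  e0=(1,0,0) h=>(3,1,0) k=>(2,2)
  e1=(0,1,0) h=>(4,3,2) k=>(1,1)
  e2=(0,0,1) h=>(4,2,4) k=>(4,1)
  ⟦path⟧₂ = (2 1 4; 2 1 1)
Equal? equal; square commutes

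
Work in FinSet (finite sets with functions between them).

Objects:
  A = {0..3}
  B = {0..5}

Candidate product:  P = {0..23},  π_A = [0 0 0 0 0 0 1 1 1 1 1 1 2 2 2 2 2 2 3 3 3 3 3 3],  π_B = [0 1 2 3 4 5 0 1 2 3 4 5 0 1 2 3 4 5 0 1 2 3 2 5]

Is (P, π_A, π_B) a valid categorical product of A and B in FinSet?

|A|·|B| = 4·6 = 24;  |P| = 24
Check the pairing map k ↦ (π_A(k), π_B(k)):
  0 -> (0,0)
  1 -> (0,1)
  2 -> (0,2)
  3 -> (0,3)
  4 -> (0,4)
  5 -> (0,5)
  6 -> (1,0)
  7 -> (1,1)
  8 -> (1,2)
  9 -> (1,3)
  10 -> (1,4)
  11 -> (1,5)
  12 -> (2,0)
  13 -> (2,1)
  14 -> (2,2)
  15 -> (2,3)
  16 -> (2,4)
  17 -> (2,5)
  18 -> (3,0)
  19 -> (3,1)
  20 -> (3,2)
  21 -> (3,3)
  22 -> (3,2)  ✗ repeats pair of k=20
  23 -> (3,5)
distinct pairs in image: 23 / 24 needed
  → (3,2) hit at k=20 and k=22

Answer: NOT A VALID PRODUCT — duplicate pair at indices 20,22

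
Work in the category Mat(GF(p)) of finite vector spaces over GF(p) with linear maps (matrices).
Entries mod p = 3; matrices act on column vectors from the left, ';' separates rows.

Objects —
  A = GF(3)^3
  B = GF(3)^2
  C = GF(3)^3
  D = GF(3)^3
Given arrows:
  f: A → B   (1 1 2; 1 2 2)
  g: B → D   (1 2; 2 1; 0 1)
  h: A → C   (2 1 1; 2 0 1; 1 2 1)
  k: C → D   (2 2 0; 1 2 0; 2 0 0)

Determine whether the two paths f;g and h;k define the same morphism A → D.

1) trace f;g:
  e0=⟨1,0,0⟩ f→⟨1,1⟩ g→⟨0,0,1⟩
  e1=⟨0,1,0⟩ f→⟨1,2⟩ g→⟨2,1,2⟩
  e2=⟨0,0,1⟩ f→⟨2,2⟩ g→⟨0,0,2⟩
  result₁ = (0 2 0; 0 1 0; 1 2 2)
2) trace h;k:
  e0=⟨1,0,0⟩ h→⟨2,2,1⟩ k→⟨2,0,1⟩
  e1=⟨0,1,0⟩ h→⟨1,0,2⟩ k→⟨2,1,2⟩
  e2=⟨0,0,1⟩ h→⟨1,1,1⟩ k→⟨1,0,2⟩
  result₂ = (2 2 1; 0 1 0; 1 2 2)
Equal? distinct morphisms ✗

Answer: DOES NOT COMMUTE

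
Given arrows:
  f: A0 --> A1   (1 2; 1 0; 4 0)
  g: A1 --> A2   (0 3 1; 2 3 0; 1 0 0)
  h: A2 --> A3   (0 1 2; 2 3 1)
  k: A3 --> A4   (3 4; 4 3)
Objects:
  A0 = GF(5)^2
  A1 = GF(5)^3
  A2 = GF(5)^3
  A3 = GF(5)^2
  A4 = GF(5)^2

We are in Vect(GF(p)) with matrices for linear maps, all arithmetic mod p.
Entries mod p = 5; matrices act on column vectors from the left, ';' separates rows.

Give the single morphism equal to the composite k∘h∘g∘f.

Answer: (1 0; 3 4)

Trace:
  e0=[1,0] f-->[1,1,4] g-->[2,0,1] h-->[2,0] k-->[1,3]
  e1=[0,1] f-->[2,0,0] g-->[0,4,2] h-->[3,4] k-->[0,4]
composite: (1 0; 3 4)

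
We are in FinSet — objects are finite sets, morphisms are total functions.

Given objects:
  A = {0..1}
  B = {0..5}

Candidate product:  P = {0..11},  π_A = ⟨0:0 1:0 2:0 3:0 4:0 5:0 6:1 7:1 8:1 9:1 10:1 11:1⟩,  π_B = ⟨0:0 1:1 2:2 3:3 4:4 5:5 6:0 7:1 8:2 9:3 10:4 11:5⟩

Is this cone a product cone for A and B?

Answer: VALID PRODUCT

Derivation:
|A|·|B| = 2·6 = 12;  |P| = 12
Check the pairing map k ↦ (π_A(k), π_B(k)):
  0 : (0,0)
  1 : (0,1)
  2 : (0,2)
  3 : (0,3)
  4 : (0,4)
  5 : (0,5)
  6 : (1,0)
  7 : (1,1)
  8 : (1,2)
  9 : (1,3)
  10 : (1,4)
  11 : (1,5)
distinct pairs in image: 12 / 12 needed
  → bijection onto A×B; projections well-typed.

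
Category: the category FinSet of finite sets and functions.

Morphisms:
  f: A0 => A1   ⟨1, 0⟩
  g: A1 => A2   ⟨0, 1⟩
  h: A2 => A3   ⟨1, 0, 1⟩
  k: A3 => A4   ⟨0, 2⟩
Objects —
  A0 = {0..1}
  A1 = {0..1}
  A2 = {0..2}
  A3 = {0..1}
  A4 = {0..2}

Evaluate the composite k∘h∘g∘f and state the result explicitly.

Answer: ⟨0, 2⟩

Work:
  0 f=>1 g=>1 h=>0 k=>0
  1 f=>0 g=>0 h=>1 k=>2
composite: ⟨0, 2⟩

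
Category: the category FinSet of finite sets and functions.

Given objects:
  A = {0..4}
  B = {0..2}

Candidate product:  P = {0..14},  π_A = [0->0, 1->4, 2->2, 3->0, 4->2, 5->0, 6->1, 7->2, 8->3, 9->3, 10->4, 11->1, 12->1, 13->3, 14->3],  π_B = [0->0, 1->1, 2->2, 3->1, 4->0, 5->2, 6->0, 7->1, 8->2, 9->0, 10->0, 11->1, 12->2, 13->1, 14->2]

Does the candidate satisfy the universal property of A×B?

Answer: NOT A VALID PRODUCT — duplicate pair at indices 8,14

Derivation:
|A|·|B| = 5·3 = 15;  |P| = 15
Check the pairing map k ↦ (π_A(k), π_B(k)):
  0 -> (0,0)
  1 -> (4,1)
  2 -> (2,2)
  3 -> (0,1)
  4 -> (2,0)
  5 -> (0,2)
  6 -> (1,0)
  7 -> (2,1)
  8 -> (3,2)
  9 -> (3,0)
  10 -> (4,0)
  11 -> (1,1)
  12 -> (1,2)
  13 -> (3,1)
  14 -> (3,2)  ✗ repeats pair of k=8
distinct pairs in image: 14 / 15 needed
  → (3,2) hit at k=8 and k=14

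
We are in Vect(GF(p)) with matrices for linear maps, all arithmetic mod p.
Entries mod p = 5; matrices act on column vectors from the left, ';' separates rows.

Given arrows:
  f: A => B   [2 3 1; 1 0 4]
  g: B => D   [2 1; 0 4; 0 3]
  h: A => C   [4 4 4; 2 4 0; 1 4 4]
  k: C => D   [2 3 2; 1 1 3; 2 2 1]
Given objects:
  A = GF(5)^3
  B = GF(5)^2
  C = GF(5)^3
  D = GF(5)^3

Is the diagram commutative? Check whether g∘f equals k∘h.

Path 1 = f;g:
  e0=⟨1,0,0⟩ f=>⟨2,1⟩ g=>⟨0,4,3⟩
  e1=⟨0,1,0⟩ f=>⟨3,0⟩ g=>⟨1,0,0⟩
  e2=⟨0,0,1⟩ f=>⟨1,4⟩ g=>⟨1,1,2⟩
  result₁ = [0 1 1; 4 0 1; 3 0 2]
Path 2 = h;k:
  e0=⟨1,0,0⟩ h=>⟨4,2,1⟩ k=>⟨1,4,3⟩
  e1=⟨0,1,0⟩ h=>⟨4,4,4⟩ k=>⟨3,0,0⟩
  e2=⟨0,0,1⟩ h=>⟨4,0,4⟩ k=>⟨1,1,2⟩
  result₂ = [1 3 1; 4 0 1; 3 0 2]
Equal? differ; not commutative

Answer: DOES NOT COMMUTE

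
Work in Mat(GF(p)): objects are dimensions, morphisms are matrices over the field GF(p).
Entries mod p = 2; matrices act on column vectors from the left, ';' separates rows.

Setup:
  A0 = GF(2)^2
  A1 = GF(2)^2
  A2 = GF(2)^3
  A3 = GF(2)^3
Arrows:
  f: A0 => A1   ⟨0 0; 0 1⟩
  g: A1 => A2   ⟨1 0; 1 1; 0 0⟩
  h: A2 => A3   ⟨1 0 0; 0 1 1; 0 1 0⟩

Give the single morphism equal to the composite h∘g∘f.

Answer: ⟨0 0; 0 1; 0 1⟩

Work:
  e0=⟨1,0⟩ f=>⟨0,0⟩ g=>⟨0,0,0⟩ h=>⟨0,0,0⟩
  e1=⟨0,1⟩ f=>⟨0,1⟩ g=>⟨0,1,0⟩ h=>⟨0,1,1⟩
⟦path⟧: ⟨0 0; 0 1; 0 1⟩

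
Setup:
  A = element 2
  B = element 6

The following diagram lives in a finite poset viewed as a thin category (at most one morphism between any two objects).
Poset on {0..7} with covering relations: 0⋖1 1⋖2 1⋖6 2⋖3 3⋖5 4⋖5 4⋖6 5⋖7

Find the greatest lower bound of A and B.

Common predecessors of 2,6: {0,1}
  0 <= 1
  1 <= 1
glb = 1

Answer: A∧B = 1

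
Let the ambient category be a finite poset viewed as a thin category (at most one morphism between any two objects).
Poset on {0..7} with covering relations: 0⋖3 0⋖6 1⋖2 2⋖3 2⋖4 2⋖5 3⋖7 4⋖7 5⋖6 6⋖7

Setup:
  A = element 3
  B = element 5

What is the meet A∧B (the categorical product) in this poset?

Common predecessors of 3,5: {1,2}
  1 ⊑ 2
  2 ⊑ 2
glb = 2

Answer: A∧B = 2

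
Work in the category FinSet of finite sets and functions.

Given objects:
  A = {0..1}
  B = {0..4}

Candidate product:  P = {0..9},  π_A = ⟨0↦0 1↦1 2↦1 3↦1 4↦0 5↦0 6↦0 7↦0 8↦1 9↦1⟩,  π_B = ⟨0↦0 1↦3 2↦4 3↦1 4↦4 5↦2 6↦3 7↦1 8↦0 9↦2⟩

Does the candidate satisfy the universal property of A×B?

|A|·|B| = 2·5 = 10;  |P| = 10
Check the pairing map k ↦ (π_A(k), π_B(k)):
  0 ↦ (0,0)
  1 ↦ (1,3)
  2 ↦ (1,4)
  3 ↦ (1,1)
  4 ↦ (0,4)
  5 ↦ (0,2)
  6 ↦ (0,3)
  7 ↦ (0,1)
  8 ↦ (1,0)
  9 ↦ (1,2)
distinct pairs in image: 10 / 10 needed
  → bijection onto A×B; projections well-typed.

Answer: VALID PRODUCT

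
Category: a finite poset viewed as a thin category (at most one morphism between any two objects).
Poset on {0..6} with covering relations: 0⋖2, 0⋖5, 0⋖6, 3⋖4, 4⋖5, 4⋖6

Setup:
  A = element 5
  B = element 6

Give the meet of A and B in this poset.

Answer: NO MEET EXISTS

Derivation:
Lower bounds of A=5 and B=6: {0,3,4}
  maximal lower bounds 0 and 4 are incomparable: neither 0≤4 nor 4≤0
→ no greatest lower bound exists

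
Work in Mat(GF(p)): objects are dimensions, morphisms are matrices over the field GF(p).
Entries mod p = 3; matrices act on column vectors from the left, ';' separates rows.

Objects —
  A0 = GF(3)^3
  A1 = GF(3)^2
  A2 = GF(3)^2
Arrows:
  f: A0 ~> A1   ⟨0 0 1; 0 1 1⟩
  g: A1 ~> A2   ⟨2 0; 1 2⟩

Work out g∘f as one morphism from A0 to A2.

Answer: ⟨0 0 2; 0 2 0⟩

Work:
  e0=⟨1,0,0⟩ f~>⟨0,0⟩ g~>⟨0,0⟩
  e1=⟨0,1,0⟩ f~>⟨0,1⟩ g~>⟨0,2⟩
  e2=⟨0,0,1⟩ f~>⟨1,1⟩ g~>⟨2,0⟩
composite: ⟨0 0 2; 0 2 0⟩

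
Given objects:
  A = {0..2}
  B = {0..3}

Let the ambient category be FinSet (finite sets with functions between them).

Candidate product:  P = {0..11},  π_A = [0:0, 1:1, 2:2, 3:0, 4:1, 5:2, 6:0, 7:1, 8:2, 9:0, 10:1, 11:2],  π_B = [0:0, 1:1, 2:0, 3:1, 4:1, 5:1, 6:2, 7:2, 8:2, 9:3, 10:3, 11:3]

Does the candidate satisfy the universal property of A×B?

Answer: NOT A VALID PRODUCT — duplicate pair at indices 4,1

Work:
|A|·|B| = 3·4 = 12;  |P| = 12
Check the pairing map k ↦ (π_A(k), π_B(k)):
  0 : (0,0)
  1 : (1,1)
  2 : (2,0)
  3 : (0,1)
  4 : (1,1)  ✗ repeats pair of k=1
  5 : (2,1)
  6 : (0,2)
  7 : (1,2)
  8 : (2,2)
  9 : (0,3)
  10 : (1,3)
  11 : (2,3)
distinct pairs in image: 11 / 12 needed
  → (1,1) hit at k=1 and k=4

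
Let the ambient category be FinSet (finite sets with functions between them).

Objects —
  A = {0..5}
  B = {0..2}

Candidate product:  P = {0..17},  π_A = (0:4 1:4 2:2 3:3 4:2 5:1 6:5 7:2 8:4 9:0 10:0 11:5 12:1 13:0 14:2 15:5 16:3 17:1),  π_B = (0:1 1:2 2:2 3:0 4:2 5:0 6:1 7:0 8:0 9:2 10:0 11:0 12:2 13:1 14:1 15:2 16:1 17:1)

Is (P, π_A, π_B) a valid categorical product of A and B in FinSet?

|A|·|B| = 6·3 = 18;  |P| = 18
Check the pairing map k ↦ (π_A(k), π_B(k)):
  0 : (4,1)
  1 : (4,2)
  2 : (2,2)
  3 : (3,0)
  4 : (2,2)  ✗ repeats pair of k=2
  5 : (1,0)
  6 : (5,1)
  7 : (2,0)
  8 : (4,0)
  9 : (0,2)
  10 : (0,0)
  11 : (5,0)
  12 : (1,2)
  13 : (0,1)
  14 : (2,1)
  15 : (5,2)
  16 : (3,1)
  17 : (1,1)
distinct pairs in image: 17 / 18 needed
  → (2,2) hit at k=2 and k=4

Answer: NOT A VALID PRODUCT — duplicate pair at indices 2,4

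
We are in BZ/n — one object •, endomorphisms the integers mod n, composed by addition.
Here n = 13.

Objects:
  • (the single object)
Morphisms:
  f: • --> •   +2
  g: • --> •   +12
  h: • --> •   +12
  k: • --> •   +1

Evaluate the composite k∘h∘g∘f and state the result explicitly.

  0 +2≡2 +12≡1 +12≡0 +1≡1  (mod 13)
composite: +1

Answer: +1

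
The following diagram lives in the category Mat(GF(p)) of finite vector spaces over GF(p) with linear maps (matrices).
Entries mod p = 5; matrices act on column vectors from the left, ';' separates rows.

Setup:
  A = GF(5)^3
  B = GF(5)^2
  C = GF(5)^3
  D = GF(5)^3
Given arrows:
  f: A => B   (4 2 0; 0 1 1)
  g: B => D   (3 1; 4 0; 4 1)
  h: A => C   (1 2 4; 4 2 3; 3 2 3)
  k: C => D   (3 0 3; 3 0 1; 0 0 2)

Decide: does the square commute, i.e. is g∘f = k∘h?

Answer: COMMUTES

Derivation:
Along f;g (path 1):
  e0=(1,0,0) f=>(4,0) g=>(2,1,1)
  e1=(0,1,0) f=>(2,1) g=>(2,3,4)
  e2=(0,0,1) f=>(0,1) g=>(1,0,1)
  ⟦path⟧₁ = (2 2 1; 1 3 0; 1 4 1)
Along h;k (path 2):
  e0=(1,0,0) h=>(1,4,3) k=>(2,1,1)
  e1=(0,1,0) h=>(2,2,2) k=>(2,3,4)
  e2=(0,0,1) h=>(4,3,3) k=>(1,0,1)
  ⟦path⟧₂ = (2 2 1; 1 3 0; 1 4 1)
Equal? same morphism ✓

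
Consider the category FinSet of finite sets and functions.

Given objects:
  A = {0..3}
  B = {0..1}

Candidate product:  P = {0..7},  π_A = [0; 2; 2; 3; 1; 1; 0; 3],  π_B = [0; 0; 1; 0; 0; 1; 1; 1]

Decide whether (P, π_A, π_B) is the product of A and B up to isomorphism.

Answer: VALID PRODUCT

Derivation:
|A|·|B| = 4·2 = 8;  |P| = 8
Check the pairing map k ↦ (π_A(k), π_B(k)):
  0 ↦ (0,0)
  1 ↦ (2,0)
  2 ↦ (2,1)
  3 ↦ (3,0)
  4 ↦ (1,0)
  5 ↦ (1,1)
  6 ↦ (0,1)
  7 ↦ (3,1)
distinct pairs in image: 8 / 8 needed
  → bijection onto A×B; projections well-typed.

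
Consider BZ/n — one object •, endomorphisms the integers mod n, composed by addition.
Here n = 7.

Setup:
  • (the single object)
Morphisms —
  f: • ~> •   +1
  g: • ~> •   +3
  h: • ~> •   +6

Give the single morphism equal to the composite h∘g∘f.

  0 +1≡1 +3≡4 +6≡3  (mod 7)
composite: +3

Answer: +3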